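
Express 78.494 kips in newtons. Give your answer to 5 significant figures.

349160 newtons

1 kip = 4448.22 N.
Thus 78.494 × 4448.22 ≈ 349160 N.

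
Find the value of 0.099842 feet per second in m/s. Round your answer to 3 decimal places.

0.030 m/s

1 foot per second = 0.304800 m/s.
0.099842 × 0.304800 ≈ 0.030 m/s.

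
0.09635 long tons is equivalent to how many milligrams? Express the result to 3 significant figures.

9.79e+7 mg

1 long ton = 1.01605e+9 mg.
Thus 0.09635 × 1.01605e+9 ≈ 9.79e+7 mg.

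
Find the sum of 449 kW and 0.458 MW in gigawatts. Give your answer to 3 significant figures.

0.000907 GW

449 kW = 0.000449000 GW and 0.458 MW = 0.000458000 GW.
0.000449000 + 0.000458000 ≈ 0.000907 GW.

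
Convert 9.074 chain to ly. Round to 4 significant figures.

1.929e-14 ly

1 chain = 2.12635e-15 ly.
Then 9.074 × 2.12635e-15 ≈ 1.929e-14 ly.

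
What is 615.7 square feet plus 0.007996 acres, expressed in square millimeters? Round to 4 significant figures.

8.956e+7 mm²

615.7 ft² = 5.72004e+7 mm² and 0.007996 acre = 3.23587e+7 mm².
5.72004e+7 + 3.23587e+7 ≈ 8.956e+7 mm².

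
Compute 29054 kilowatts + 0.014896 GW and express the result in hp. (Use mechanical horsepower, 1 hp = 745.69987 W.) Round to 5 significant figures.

29054 kW = 38962.1 hp and 0.014896 GW = 19975.9 hp.
38962.1 + 19975.9 ≈ 58938 hp.

58938 hp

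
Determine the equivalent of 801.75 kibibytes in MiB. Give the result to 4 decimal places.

0.7830 mebibytes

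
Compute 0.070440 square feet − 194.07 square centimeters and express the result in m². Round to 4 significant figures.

0.070440 ft² = 0.00654409 m² and 194.07 cm² = 0.0194070 m².
0.00654409 − 0.0194070 ≈ -0.01286 m².

-0.01286 square meters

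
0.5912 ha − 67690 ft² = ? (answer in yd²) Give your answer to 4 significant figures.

0.5912 ha = 7070.69 yd² and 67690 ft² = 7521.11 yd².
7070.69 − 7521.11 ≈ -450.4 yd².

-450.4 square yards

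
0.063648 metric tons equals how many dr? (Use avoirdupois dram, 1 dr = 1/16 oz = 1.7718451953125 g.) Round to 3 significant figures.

1 t = 564383 drams.
So 0.063648 × 564383 ≈ 35900 dr.

35900 drams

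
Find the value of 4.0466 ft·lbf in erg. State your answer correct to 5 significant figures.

5.4865 × 10^7 ergs

1 ft·lbf = 1.35582 × 10^7 erg.
Then 4.0466 × 1.35582 × 10^7 ≈ 5.4865 × 10^7 erg.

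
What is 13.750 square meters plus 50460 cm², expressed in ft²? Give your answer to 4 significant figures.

13.750 m² = 148.004 ft² and 50460 cm² = 54.3147 ft².
148.004 + 54.3147 ≈ 202.3 ft².

202.3 square feet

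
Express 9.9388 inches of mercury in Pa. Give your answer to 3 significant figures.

33700 Pa

1 inch of mercury = 3386.39 pascals.
So 9.9388 × 3386.39 ≈ 33700 Pa.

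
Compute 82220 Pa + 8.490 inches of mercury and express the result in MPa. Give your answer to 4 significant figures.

82220 Pa = 0.0822200 MPa and 8.490 inHg = 0.0287504 MPa.
0.0822200 + 0.0287504 ≈ 0.1110 MPa.

0.1110 MPa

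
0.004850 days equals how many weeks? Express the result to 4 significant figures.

1 day = 0.142857 wk.
Thus 0.004850 × 0.142857 ≈ 0.0006929 wk.

0.0006929 wk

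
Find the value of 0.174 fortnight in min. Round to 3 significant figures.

1 fortnight = 20160.0 min.
So 0.174 × 20160.0 ≈ 3510 min.

3510 min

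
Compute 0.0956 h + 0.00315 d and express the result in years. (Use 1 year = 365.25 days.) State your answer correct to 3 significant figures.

1.95 × 10^-5 yr

0.0956 h = 1.09058 × 10^-5 yr and 0.00315 d = 8.62423 × 10^-6 yr.
1.09058 × 10^-5 + 8.62423 × 10^-6 ≈ 1.95 × 10^-5 yr.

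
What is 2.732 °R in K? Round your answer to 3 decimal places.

1.518 kelvins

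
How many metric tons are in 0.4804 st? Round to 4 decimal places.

1 st = 0.00635029 t.
Then 0.4804 × 0.00635029 ≈ 0.0031 t.

0.0031 t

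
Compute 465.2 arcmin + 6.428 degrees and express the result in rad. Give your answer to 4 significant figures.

0.2475 rad

465.2 arcmin = 0.135321 rad and 6.428 ° = 0.112190 rad.
0.135321 + 0.112190 ≈ 0.2475 rad.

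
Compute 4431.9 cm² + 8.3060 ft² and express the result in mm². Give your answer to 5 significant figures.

1.2148e+6 mm²

4431.9 cm² = 443190 mm² and 8.3060 ft² = 771653 mm².
443190 + 771653 ≈ 1.2148e+6 mm².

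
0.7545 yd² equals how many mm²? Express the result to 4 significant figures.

1 square yard = 836127 mm².
So 0.7545 × 836127 ≈ 630900 mm².

630900 square millimeters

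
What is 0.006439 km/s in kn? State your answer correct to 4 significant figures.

12.52 kn

1 kilometer per second = 1943.84 kn.
0.006439 × 1943.84 ≈ 12.52 kn.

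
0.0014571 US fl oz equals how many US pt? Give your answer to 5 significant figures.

9.1069e-5 US pt

1 US fluid ounce = 0.0625000 US pt.
So 0.0014571 × 0.0625000 ≈ 9.1069e-5 US pt.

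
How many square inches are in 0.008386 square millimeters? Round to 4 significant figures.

1 mm² = 0.00155000 in².
Thus 0.008386 × 0.00155000 ≈ 1.300e-5 in².

1.300e-5 in²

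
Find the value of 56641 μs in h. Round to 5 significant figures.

1.5734 × 10^-5 hours

1 microsecond = 2.77778 × 10^-10 hours.
56641 × 2.77778 × 10^-10 ≈ 1.5734 × 10^-5 h.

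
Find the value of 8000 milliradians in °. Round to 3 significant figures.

458 degrees

1 mrad = 0.0572958 degrees.
So 8000 × 0.0572958 ≈ 458 °.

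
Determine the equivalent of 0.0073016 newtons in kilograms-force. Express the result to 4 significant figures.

0.0007446 kgf

1 newton = 0.101972 kgf.
Thus 0.0073016 × 0.101972 ≈ 0.0007446 kgf.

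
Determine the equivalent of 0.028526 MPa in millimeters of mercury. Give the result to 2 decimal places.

1 MPa = 7500.62 mmHg.
0.028526 × 7500.62 ≈ 213.96 mmHg.

213.96 millimeters of mercury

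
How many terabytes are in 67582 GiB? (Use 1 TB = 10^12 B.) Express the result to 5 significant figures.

72.566 TB

1 GiB = 0.001073742 TB.
67582 × 0.001073742 ≈ 72.566 TB.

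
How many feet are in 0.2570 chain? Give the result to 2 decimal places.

16.96 ft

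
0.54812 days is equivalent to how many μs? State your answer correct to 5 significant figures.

1 day = 8.64000 × 10^10 microseconds.
Thus 0.54812 × 8.64000 × 10^10 ≈ 4.7358 × 10^10 μs.

4.7358 × 10^10 μs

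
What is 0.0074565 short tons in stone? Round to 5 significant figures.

1 short ton = 142.857 st.
Then 0.0074565 × 142.857 ≈ 1.0652 st.

1.0652 stone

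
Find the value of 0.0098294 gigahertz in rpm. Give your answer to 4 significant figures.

5.898e+8 revolutions per minute

1 gigahertz = 6.00000e+10 rpm.
Thus 0.0098294 × 6.00000e+10 ≈ 5.898e+8 rpm.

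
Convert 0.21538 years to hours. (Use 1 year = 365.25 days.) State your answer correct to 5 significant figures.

1888.0 hours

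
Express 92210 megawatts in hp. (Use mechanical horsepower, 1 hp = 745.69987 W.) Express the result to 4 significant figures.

1.237 × 10^8 hp

1 MW = 1341.02 horsepower.
So 92210 × 1341.02 ≈ 1.237 × 10^8 hp.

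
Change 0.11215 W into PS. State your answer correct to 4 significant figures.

1 watt = 0.00135962 PS.
Thus 0.11215 × 0.00135962 ≈ 0.0001525 PS.

0.0001525 PS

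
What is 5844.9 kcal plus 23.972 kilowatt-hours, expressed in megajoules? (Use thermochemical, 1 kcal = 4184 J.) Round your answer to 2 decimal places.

110.75 megajoules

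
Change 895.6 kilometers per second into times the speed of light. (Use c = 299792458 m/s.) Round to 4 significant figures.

0.002987 c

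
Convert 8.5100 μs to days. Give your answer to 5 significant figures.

9.8495e-11 d

1 μs = 1.157407e-11 d.
Then 8.5100 × 1.157407e-11 ≈ 9.8495e-11 d.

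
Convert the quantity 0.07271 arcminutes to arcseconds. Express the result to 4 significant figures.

4.363 arcsec

1 arcmin = 60.0000 arcseconds.
So 0.07271 × 60.0000 ≈ 4.363 arcsec.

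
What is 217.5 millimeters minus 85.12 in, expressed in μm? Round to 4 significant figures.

217.5 mm = 217500 μm and 85.12 in = 2.16205 × 10^6 μm.
217500 − 2.16205 × 10^6 ≈ -1.945 × 10^6 μm.

-1.945 × 10^6 micrometers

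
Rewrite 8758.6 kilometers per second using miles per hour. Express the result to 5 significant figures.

1.9592e+7 miles per hour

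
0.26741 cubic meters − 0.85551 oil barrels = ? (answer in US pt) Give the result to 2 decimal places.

0.26741 m³ = 565.138 US pt and 0.85551 bbl = 287.451 US pt.
565.138 − 287.451 ≈ 277.69 US pt.

277.69 US pt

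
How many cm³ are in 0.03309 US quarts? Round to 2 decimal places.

31.31 cm³

1 US qt = 946.353 cm³.
So 0.03309 × 946.353 ≈ 31.31 cm³.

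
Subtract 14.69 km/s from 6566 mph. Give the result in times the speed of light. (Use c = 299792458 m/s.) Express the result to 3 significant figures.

-3.92e-5 c

6566 mph = 9.79099e-6 c and 14.69 km/s = 4.90006e-5 c.
9.79099e-6 − 4.90006e-5 ≈ -3.92e-5 c.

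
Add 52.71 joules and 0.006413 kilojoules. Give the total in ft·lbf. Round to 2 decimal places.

43.61 ft·lbf

52.71 J = 38.8769 ft·lbf and 0.006413 kJ = 4.72999 ft·lbf.
38.8769 + 4.72999 ≈ 43.61 ft·lbf.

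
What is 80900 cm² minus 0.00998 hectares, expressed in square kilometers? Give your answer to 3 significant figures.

-9.17 × 10^-5 km²

80900 cm² = 8.09000 × 10^-6 km² and 0.00998 ha = 9.98000 × 10^-5 km².
8.09000 × 10^-6 − 9.98000 × 10^-5 ≈ -9.17 × 10^-5 km².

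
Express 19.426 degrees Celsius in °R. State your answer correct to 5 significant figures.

526.64 °R

°R = (°C + 273.15) × 9/5.
Applying the formula gives 526.64 °R.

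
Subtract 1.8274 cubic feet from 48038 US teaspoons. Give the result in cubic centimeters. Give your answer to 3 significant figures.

185000 cm³

48038 US tsp = 236776 cm³ and 1.8274 ft³ = 51746.2 cm³.
236776 − 51746.2 ≈ 185000 cm³.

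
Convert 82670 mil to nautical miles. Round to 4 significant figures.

1 mil = 1.37149e-8 nmi.
So 82670 × 1.37149e-8 ≈ 0.001134 nmi.

0.001134 nautical miles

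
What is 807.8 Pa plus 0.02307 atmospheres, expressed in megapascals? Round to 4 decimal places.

0.0031 megapascals

807.8 Pa = 0.000807800 MPa and 0.02307 atm = 0.00233757 MPa.
0.000807800 + 0.00233757 ≈ 0.0031 MPa.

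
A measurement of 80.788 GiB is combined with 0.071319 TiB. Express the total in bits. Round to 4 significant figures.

1.321 × 10^12 bits

80.788 GiB = 6.93964 × 10^11 bit and 0.071319 TiB = 6.27329 × 10^11 bit.
6.93964 × 10^11 + 6.27329 × 10^11 ≈ 1.321 × 10^12 bit.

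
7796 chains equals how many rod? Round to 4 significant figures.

31180 rod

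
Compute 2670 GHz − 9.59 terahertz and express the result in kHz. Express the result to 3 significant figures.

-6.92 × 10^9 kilohertz

2670 GHz = 2.67000 × 10^9 kHz and 9.59 THz = 9.59000 × 10^9 kHz.
2.67000 × 10^9 − 9.59000 × 10^9 ≈ -6.92 × 10^9 kHz.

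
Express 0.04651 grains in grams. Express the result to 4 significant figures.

1 gr = 0.0647989 g.
0.04651 × 0.0647989 ≈ 0.003014 g.

0.003014 g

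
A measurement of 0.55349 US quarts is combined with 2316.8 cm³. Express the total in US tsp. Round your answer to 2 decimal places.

576.31 US tsp

0.55349 US qt = 106.270 US tsp and 2316.8 cm³ = 470.042 US tsp.
106.270 + 470.042 ≈ 576.31 US tsp.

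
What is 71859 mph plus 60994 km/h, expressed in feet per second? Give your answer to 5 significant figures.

160980 ft/s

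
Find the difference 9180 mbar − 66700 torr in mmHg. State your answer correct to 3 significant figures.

9180 mbar = 6885.57 mmHg and 66700 torr = 66700.0 mmHg.
6885.57 − 66700.0 ≈ -59800 mmHg.

-59800 mmHg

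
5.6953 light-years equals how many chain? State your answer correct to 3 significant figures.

2.68e+15 chain

1 light-year = 4.70290e+14 chain.
Then 5.6953 × 4.70290e+14 ≈ 2.68e+15 chain.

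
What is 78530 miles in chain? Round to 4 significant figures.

6.282 × 10^6 chains

1 mile = 80.0000 chain.
Then 78530 × 80.0000 ≈ 6.282 × 10^6 chain.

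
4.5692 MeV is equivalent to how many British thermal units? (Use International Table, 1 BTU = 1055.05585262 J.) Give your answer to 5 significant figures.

6.9387e-16 British thermal units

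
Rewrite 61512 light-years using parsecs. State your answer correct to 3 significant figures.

1 ly = 0.306601 parsecs.
So 61512 × 0.306601 ≈ 18900 pc.

18900 pc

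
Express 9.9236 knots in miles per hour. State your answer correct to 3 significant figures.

1 kn = 1.15078 miles per hour.
9.9236 × 1.15078 ≈ 11.4 mph.

11.4 mph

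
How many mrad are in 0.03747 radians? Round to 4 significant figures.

37.47 mrad

1 rad = 1000.00 mrad.
So 0.03747 × 1000.00 ≈ 37.47 mrad.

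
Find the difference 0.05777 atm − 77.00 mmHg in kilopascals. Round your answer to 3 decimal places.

0.05777 atm = 5.85355 kPa and 77.00 mmHg = 10.2658 kPa.
5.85355 − 10.2658 ≈ -4.412 kPa.

-4.412 kilopascals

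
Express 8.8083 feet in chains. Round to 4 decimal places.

0.1335 chain

1 ft = 0.0151515 chains.
Then 8.8083 × 0.0151515 ≈ 0.1335 chain.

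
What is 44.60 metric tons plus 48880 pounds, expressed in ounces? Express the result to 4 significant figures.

2.355 × 10^6 ounces

44.60 t = 1.57322 × 10^6 oz and 48880 lb = 782080 oz.
1.57322 × 10^6 + 782080 ≈ 2.355 × 10^6 oz.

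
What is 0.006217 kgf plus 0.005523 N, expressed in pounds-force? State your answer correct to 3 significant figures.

0.0149 lbf

0.006217 kgf = 0.0137061 lbf and 0.005523 N = 0.00124162 lbf.
0.0137061 + 0.00124162 ≈ 0.0149 lbf.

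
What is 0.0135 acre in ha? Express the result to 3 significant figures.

0.00546 hectares

1 acre = 0.404686 ha.
Then 0.0135 × 0.404686 ≈ 0.00546 ha.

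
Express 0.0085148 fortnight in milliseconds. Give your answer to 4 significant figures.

1.030 × 10^7 milliseconds

1 fortnight = 1.20960 × 10^9 milliseconds.
So 0.0085148 × 1.20960 × 10^9 ≈ 1.030 × 10^7 ms.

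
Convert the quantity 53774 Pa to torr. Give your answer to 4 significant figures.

403.3 torr

1 pascal = 0.00750062 torr.
53774 × 0.00750062 ≈ 403.3 torr.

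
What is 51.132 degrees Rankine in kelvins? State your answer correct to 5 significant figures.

28.407 K

°R = K × 9/5.
Applying the formula gives 28.407 K.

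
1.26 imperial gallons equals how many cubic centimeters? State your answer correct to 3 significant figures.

5730 cubic centimeters

1 imp gal = 4546.09 cm³.
So 1.26 × 4546.09 ≈ 5730 cm³.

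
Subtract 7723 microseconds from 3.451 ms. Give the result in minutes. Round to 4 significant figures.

-7.120 × 10^-5 min

3.451 ms = 5.75167 × 10^-5 min and 7723 μs = 0.000128717 min.
5.75167 × 10^-5 − 0.000128717 ≈ -7.120 × 10^-5 min.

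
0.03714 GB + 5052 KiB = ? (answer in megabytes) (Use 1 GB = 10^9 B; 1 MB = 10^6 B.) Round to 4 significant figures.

0.03714 GB = 37.1400 MB and 5052 KiB = 5.17325 MB.
37.1400 + 5.17325 ≈ 42.31 MB.

42.31 MB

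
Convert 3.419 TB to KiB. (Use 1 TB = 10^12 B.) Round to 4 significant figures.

3.339 × 10^9 KiB

1 TB = 9.765625 × 10^8 KiB.
Thus 3.419 × 9.765625 × 10^8 ≈ 3.339 × 10^9 KiB.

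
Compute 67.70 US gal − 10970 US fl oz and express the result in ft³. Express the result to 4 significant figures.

-2.407 cubic feet

67.70 US gal = 9.05017 ft³ and 10970 US fl oz = 11.4568 ft³.
9.05017 − 11.4568 ≈ -2.407 ft³.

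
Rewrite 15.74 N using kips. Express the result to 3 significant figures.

0.00354 kips

1 newton = 0.000224809 kip.
15.74 × 0.000224809 ≈ 0.00354 kip.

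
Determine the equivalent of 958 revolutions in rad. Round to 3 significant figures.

6020 rad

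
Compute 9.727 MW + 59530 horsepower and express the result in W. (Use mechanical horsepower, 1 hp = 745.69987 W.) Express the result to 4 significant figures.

5.412 × 10^7 watts

9.727 MW = 9.72700 × 10^6 W and 59530 hp = 4.43915 × 10^7 W.
9.72700 × 10^6 + 4.43915 × 10^7 ≈ 5.412 × 10^7 W.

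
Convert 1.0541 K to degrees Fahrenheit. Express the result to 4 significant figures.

K = (°F + 459.67) × 5/9.
Applying the formula gives -457.8 °F.

-457.8 °F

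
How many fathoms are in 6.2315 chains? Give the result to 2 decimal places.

68.55 fathoms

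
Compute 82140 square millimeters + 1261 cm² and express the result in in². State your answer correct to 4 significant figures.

322.8 in²

82140 mm² = 127.317 in² and 1261 cm² = 195.455 in².
127.317 + 195.455 ≈ 322.8 in².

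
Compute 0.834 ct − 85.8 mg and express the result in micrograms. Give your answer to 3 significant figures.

81000 micrograms

0.834 ct = 166800 μg and 85.8 mg = 85800.0 μg.
166800 − 85800.0 ≈ 81000 μg.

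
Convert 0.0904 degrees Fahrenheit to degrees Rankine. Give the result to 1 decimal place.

459.8 degrees Rankine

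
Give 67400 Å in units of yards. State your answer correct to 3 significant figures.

1 angstrom = 1.09361e-10 yards.
Thus 67400 × 1.09361e-10 ≈ 7.37e-6 yd.

7.37e-6 yd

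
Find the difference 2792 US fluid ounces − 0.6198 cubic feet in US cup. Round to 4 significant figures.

274.8 US cups

2792 US fl oz = 349.000 US cup and 0.6198 ft³ = 74.1828 US cup.
349.000 − 74.1828 ≈ 274.8 US cup.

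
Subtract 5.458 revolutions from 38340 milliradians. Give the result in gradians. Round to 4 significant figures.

257.6 gradians

38340 mrad = 2440.80 grad and 5.458 rev = 2183.20 grad.
2440.80 − 2183.20 ≈ 257.6 grad.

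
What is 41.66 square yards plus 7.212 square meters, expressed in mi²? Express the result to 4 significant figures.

1.623e-5 mi²

41.66 yd² = 1.34491e-5 mi² and 7.212 m² = 2.78457e-6 mi².
1.34491e-5 + 2.78457e-6 ≈ 1.623e-5 mi².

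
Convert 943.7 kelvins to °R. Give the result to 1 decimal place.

1698.7 °R

°R = K × 9/5.
Applying the formula gives 1698.7 °R.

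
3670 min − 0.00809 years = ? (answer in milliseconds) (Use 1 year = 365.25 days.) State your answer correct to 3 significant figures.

-3.51e+7 milliseconds

3670 min = 2.20200e+8 ms and 0.00809 yr = 2.55301e+8 ms.
2.20200e+8 − 2.55301e+8 ≈ -3.51e+7 ms.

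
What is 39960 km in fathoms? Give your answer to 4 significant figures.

2.185e+7 fathom

1 kilometer = 546.807 fathom.
39960 × 546.807 ≈ 2.185e+7 fathom.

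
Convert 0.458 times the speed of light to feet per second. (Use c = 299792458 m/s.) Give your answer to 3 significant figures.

1 speed of light = 9.83571e+8 ft/s.
Then 0.458 × 9.83571e+8 ≈ 4.50e+8 ft/s.

4.50e+8 feet per second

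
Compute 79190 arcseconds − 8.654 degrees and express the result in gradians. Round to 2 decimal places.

14.83 gradians

79190 arcsec = 24.4414 grad and 8.654 ° = 9.61556 grad.
24.4414 − 9.61556 ≈ 14.83 grad.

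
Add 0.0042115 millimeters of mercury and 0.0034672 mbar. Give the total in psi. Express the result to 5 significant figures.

0.00013172 pounds per square inch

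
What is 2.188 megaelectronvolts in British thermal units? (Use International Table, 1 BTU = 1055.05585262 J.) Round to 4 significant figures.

1 megaelectronvolt = 1.51857 × 10^-16 BTU.
2.188 × 1.51857 × 10^-16 ≈ 3.323 × 10^-16 BTU.

3.323 × 10^-16 BTU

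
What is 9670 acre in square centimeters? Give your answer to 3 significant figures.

1 acre = 4.04686e+7 cm².
Thus 9670 × 4.04686e+7 ≈ 3.91e+11 cm².

3.91e+11 cm²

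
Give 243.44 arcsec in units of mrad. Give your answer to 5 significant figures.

1 arcsec = 0.00484814 milliradians.
243.44 × 0.00484814 ≈ 1.1802 mrad.

1.1802 milliradians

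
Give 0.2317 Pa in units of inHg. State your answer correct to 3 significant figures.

6.84 × 10^-5 inches of mercury

1 pascal = 0.000295300 inHg.
0.2317 × 0.000295300 ≈ 6.84 × 10^-5 inHg.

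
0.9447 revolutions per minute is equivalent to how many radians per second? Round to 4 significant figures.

1 rpm = 0.104720 rad/s.
Then 0.9447 × 0.104720 ≈ 0.09893 rad/s.

0.09893 rad/s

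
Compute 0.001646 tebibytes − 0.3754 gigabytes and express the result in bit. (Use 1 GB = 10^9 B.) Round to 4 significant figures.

1.148 × 10^10 bits

0.001646 TiB = 1.44784 × 10^10 bit and 0.3754 GB = 3.00320 × 10^9 bit.
1.44784 × 10^10 − 3.00320 × 10^9 ≈ 1.148 × 10^10 bit.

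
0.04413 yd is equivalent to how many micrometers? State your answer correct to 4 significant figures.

1 yard = 914400 μm.
0.04413 × 914400 ≈ 40350 μm.

40350 μm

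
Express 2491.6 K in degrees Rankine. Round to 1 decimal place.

4484.9 degrees Rankine

°R = K × 9/5.
Applying the formula gives 4484.9 °R.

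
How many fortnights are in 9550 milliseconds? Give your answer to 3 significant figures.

7.90e-6 fortnights

1 millisecond = 8.26720e-10 fortnight.
Then 9550 × 8.26720e-10 ≈ 7.90e-6 fortnight.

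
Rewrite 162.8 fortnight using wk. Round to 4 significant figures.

325.6 wk

1 fortnight = 2.00000 weeks.
Thus 162.8 × 2.00000 ≈ 325.6 wk.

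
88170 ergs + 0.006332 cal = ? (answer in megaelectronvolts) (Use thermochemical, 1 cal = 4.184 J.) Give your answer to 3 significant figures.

2.20e+11 megaelectronvolts

88170 erg = 5.50314e+10 MeV and 0.006332 cal = 1.65357e+11 MeV.
5.50314e+10 + 1.65357e+11 ≈ 2.20e+11 MeV.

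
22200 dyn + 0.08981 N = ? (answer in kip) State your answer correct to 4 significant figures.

7.010 × 10^-5 kip

22200 dyn = 4.99076 × 10^-5 kip and 0.08981 N = 2.01901 × 10^-5 kip.
4.99076 × 10^-5 + 2.01901 × 10^-5 ≈ 7.010 × 10^-5 kip.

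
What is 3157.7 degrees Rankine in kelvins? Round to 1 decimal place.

°R = K × 9/5.
Applying the formula gives 1754.3 K.

1754.3 K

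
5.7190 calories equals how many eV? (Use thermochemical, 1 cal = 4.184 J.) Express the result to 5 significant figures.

1.4935 × 10^20 eV

1 calorie = 2.61145 × 10^19 eV.
Then 5.7190 × 2.61145 × 10^19 ≈ 1.4935 × 10^20 eV.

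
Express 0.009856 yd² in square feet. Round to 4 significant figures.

1 yd² = 9.00000 ft².
So 0.009856 × 9.00000 ≈ 0.08870 ft².

0.08870 ft²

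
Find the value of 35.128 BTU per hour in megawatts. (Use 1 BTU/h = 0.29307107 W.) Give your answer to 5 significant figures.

1.0295 × 10^-5 MW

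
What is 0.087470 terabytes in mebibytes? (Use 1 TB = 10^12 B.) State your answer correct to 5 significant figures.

1 TB = 953674 mebibytes.
0.087470 × 953674 ≈ 83418 MiB.

83418 MiB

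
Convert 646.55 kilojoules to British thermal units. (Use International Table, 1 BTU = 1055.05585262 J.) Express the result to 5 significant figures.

612.81 British thermal units

1 kJ = 0.947817 British thermal units.
So 646.55 × 0.947817 ≈ 612.81 BTU.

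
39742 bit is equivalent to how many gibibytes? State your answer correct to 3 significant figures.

1 bit = 1.16415e-10 GiB.
Then 39742 × 1.16415e-10 ≈ 4.63e-6 GiB.

4.63e-6 GiB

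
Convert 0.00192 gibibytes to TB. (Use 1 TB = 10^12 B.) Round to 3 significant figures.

2.06 × 10^-6 TB

1 GiB = 0.00107374 terabytes.
0.00192 × 0.00107374 ≈ 2.06 × 10^-6 TB.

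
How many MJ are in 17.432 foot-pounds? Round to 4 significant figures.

1 foot-pound = 1.35582 × 10^-6 MJ.
Thus 17.432 × 1.35582 × 10^-6 ≈ 2.363 × 10^-5 MJ.

2.363 × 10^-5 megajoules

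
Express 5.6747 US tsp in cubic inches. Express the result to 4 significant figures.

1.707 in³

1 US tsp = 0.300781 in³.
So 5.6747 × 0.300781 ≈ 1.707 in³.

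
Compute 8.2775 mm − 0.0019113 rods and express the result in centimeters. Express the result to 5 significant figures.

8.2775 mm = 0.827750 cm and 0.0019113 rod = 0.961231 cm.
0.827750 − 0.961231 ≈ -0.13348 cm.

-0.13348 centimeters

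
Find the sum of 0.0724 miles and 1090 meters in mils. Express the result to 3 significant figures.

0.0724 mi = 4.58726 × 10^6 mil and 1090 m = 4.29134 × 10^7 mil.
4.58726 × 10^6 + 4.29134 × 10^7 ≈ 4.75 × 10^7 mil.

4.75 × 10^7 mil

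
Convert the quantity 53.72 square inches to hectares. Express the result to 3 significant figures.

3.47 × 10^-6 ha

1 square inch = 6.45160 × 10^-8 ha.
So 53.72 × 6.45160 × 10^-8 ≈ 3.47 × 10^-6 ha.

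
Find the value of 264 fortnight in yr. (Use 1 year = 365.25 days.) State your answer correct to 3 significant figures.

10.1 yr

1 fortnight = 0.0383299 yr.
So 264 × 0.0383299 ≈ 10.1 yr.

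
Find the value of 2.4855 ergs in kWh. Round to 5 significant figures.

1 erg = 2.77778e-14 kWh.
2.4855 × 2.77778e-14 ≈ 6.9042e-14 kWh.

6.9042e-14 kilowatt-hours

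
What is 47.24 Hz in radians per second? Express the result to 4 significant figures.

296.8 rad/s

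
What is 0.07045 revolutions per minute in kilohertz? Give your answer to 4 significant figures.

1 rpm = 1.66667 × 10^-5 kHz.
So 0.07045 × 1.66667 × 10^-5 ≈ 1.174 × 10^-6 kHz.

1.174 × 10^-6 kilohertz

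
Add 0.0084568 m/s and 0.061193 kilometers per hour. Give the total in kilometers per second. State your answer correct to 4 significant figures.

0.0084568 m/s = 8.45680 × 10^-6 km/s and 0.061193 km/h = 1.69981 × 10^-5 km/s.
8.45680 × 10^-6 + 1.69981 × 10^-5 ≈ 2.545 × 10^-5 km/s.

2.545 × 10^-5 km/s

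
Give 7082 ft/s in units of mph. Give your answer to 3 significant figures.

1 foot per second = 0.681818 mph.
Thus 7082 × 0.681818 ≈ 4830 mph.

4830 miles per hour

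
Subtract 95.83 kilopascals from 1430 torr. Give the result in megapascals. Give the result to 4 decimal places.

1430 torr = 0.190651 MPa and 95.83 kPa = 0.0958300 MPa.
0.190651 − 0.0958300 ≈ 0.0948 MPa.

0.0948 MPa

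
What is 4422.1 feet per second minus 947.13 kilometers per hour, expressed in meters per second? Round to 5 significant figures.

1084.8 meters per second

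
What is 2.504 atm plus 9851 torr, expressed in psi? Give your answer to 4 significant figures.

2.504 atm = 36.7987 psi and 9851 torr = 190.487 psi.
36.7987 + 190.487 ≈ 227.3 psi.

227.3 psi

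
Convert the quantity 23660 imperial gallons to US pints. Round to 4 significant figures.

1 imp gal = 9.60760 US pints.
So 23660 × 9.60760 ≈ 227300 US pt.

227300 US pt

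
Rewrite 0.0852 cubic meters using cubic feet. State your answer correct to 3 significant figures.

1 cubic meter = 35.3147 ft³.
So 0.0852 × 35.3147 ≈ 3.01 ft³.

3.01 ft³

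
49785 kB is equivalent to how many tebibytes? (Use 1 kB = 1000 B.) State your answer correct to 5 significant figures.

4.5279e-5 TiB

1 kilobyte = 9.09495e-10 TiB.
Then 49785 × 9.09495e-10 ≈ 4.5279e-5 TiB.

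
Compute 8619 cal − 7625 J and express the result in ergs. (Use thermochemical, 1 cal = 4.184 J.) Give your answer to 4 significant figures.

8619 cal = 3.60619e+11 erg and 7625 J = 7.62500e+10 erg.
3.60619e+11 − 7.62500e+10 ≈ 2.844e+11 erg.

2.844e+11 ergs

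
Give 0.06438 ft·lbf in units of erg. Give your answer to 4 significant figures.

872900 erg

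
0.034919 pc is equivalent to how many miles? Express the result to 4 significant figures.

1 pc = 1.91735 × 10^13 mi.
Thus 0.034919 × 1.91735 × 10^13 ≈ 6.695 × 10^11 mi.

6.695 × 10^11 miles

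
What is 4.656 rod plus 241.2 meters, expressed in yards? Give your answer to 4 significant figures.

4.656 rod = 25.6080 yd and 241.2 m = 263.780 yd.
25.6080 + 263.780 ≈ 289.4 yd.

289.4 yards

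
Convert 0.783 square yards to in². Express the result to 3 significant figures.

1010 in²

1 square yard = 1296.00 square inches.
Then 0.783 × 1296.00 ≈ 1010 in².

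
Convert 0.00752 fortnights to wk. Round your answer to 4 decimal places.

0.0150 weeks

1 fortnight = 2.00000 wk.
0.00752 × 2.00000 ≈ 0.0150 wk.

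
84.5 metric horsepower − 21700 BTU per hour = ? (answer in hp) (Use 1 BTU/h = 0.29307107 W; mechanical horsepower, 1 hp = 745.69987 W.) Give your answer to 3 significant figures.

84.5 PS = 83.3440 hp and 21700 BTU/h = 8.52842 hp.
83.3440 − 8.52842 ≈ 74.8 hp.

74.8 hp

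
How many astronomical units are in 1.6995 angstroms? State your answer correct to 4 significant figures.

1.136e-21 au

1 angstrom = 6.68459e-22 astronomical units.
Then 1.6995 × 6.68459e-22 ≈ 1.136e-21 au.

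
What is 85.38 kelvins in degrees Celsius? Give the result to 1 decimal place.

K = °C + 273.15.
Applying the formula gives -187.8 °C.

-187.8 degrees Celsius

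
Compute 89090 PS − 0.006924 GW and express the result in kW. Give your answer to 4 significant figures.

58600 kW

89090 PS = 65525.6 kW and 0.006924 GW = 6924.00 kW.
65525.6 − 6924.00 ≈ 58600 kW.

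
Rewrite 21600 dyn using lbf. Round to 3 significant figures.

0.0486 pounds-force

1 dyne = 2.24809 × 10^-6 pounds-force.
Thus 21600 × 2.24809 × 10^-6 ≈ 0.0486 lbf.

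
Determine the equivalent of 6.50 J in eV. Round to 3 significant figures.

1 J = 6.24151e+18 eV.
So 6.50 × 6.24151e+18 ≈ 4.06e+19 eV.

4.06e+19 eV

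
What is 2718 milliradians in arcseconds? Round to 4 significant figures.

560600 arcsec

1 milliradian = 206.265 arcsec.
So 2718 × 206.265 ≈ 560600 arcsec.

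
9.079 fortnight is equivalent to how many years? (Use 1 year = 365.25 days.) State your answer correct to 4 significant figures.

1 fortnight = 0.0383299 yr.
Thus 9.079 × 0.0383299 ≈ 0.3480 yr.

0.3480 yr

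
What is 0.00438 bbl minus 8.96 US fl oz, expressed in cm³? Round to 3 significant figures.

0.00438 bbl = 696.364 cm³ and 8.96 US fl oz = 264.979 cm³.
696.364 − 264.979 ≈ 431 cm³.

431 cm³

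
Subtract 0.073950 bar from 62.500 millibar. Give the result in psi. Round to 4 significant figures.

-0.1661 psi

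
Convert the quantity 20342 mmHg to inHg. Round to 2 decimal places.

800.87 inHg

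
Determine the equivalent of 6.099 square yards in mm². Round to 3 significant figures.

1 yd² = 836127 square millimeters.
So 6.099 × 836127 ≈ 5.10e+6 mm².

5.10e+6 mm²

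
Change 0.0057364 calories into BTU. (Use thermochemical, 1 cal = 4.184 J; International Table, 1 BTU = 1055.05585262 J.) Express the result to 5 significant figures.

2.2749e-5 BTU

1 cal = 0.00396567 BTU.
Then 0.0057364 × 0.00396567 ≈ 2.2749e-5 BTU.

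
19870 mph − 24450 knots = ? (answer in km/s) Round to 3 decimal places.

19870 mph = 8.882685 km/s and 24450 kn = 12.57817 km/s.
8.882685 − 12.57817 ≈ -3.695 km/s.

-3.695 km/s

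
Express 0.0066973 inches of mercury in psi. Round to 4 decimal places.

0.0033 pounds per square inch

1 inHg = 0.491154 pounds per square inch.
So 0.0066973 × 0.491154 ≈ 0.0033 psi.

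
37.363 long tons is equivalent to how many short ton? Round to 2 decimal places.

41.85 short ton

1 long ton = 1.12000 short ton.
So 37.363 × 1.12000 ≈ 41.85 short ton.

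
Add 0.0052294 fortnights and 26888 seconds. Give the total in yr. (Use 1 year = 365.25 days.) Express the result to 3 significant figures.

0.00105 yr

0.0052294 fortnight = 0.000200442 yr and 26888 s = 0.000852029 yr.
0.000200442 + 0.000852029 ≈ 0.00105 yr.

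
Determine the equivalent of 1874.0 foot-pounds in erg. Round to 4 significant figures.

2.541 × 10^10 erg

1 ft·lbf = 1.35582 × 10^7 ergs.
Then 1874.0 × 1.35582 × 10^7 ≈ 2.541 × 10^10 erg.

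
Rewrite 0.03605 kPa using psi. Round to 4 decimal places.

0.0052 psi

1 kPa = 0.145038 psi.
So 0.03605 × 0.145038 ≈ 0.0052 psi.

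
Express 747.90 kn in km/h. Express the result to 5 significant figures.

1385.1 kilometers per hour

1 knot = 1.85200 kilometers per hour.
747.90 × 1.85200 ≈ 1385.1 km/h.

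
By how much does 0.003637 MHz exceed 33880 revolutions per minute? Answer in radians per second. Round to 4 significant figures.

19300 radians per second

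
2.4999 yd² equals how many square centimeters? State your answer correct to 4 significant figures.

20900 cm²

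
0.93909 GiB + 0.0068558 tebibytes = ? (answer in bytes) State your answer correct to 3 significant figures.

0.93909 GiB = 1.00834 × 10^9 B and 0.0068558 TiB = 7.53803 × 10^9 B.
1.00834 × 10^9 + 7.53803 × 10^9 ≈ 8.55 × 10^9 B.

8.55 × 10^9 B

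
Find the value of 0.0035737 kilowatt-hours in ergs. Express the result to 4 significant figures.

1.287e+11 erg

1 kWh = 3.60000e+13 erg.
So 0.0035737 × 3.60000e+13 ≈ 1.287e+11 erg.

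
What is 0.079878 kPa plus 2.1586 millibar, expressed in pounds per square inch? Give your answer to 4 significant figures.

0.04289 psi

0.079878 kPa = 0.0115853 psi and 2.1586 mbar = 0.0313078 psi.
0.0115853 + 0.0313078 ≈ 0.04289 psi.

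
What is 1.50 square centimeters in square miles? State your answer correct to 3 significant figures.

5.79 × 10^-11 square miles

1 square centimeter = 3.86102 × 10^-11 mi².
So 1.50 × 3.86102 × 10^-11 ≈ 5.79 × 10^-11 mi².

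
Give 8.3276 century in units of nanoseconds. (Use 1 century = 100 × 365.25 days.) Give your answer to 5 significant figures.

2.6280e+19 ns

1 century = 3.15576e+18 nanoseconds.
Then 8.3276 × 3.15576e+18 ≈ 2.6280e+19 ns.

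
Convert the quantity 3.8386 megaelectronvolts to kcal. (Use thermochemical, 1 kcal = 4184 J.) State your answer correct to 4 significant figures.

1.470 × 10^-16 kilocalories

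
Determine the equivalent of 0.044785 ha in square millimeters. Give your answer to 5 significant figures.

1 ha = 1.00000 × 10^10 square millimeters.
0.044785 × 1.00000 × 10^10 ≈ 4.4785 × 10^8 mm².

4.4785 × 10^8 square millimeters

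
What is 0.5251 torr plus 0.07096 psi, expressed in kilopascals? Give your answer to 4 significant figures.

0.5593 kPa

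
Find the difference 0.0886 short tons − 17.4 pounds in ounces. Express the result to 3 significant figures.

0.0886 short ton = 2835.20 oz and 17.4 lb = 278.400 oz.
2835.20 − 278.400 ≈ 2560 oz.

2560 ounces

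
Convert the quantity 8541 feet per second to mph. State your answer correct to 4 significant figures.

5823 miles per hour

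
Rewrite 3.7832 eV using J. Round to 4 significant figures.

1 eV = 1.60218 × 10^-19 joules.
So 3.7832 × 1.60218 × 10^-19 ≈ 6.061 × 10^-19 J.

6.061 × 10^-19 J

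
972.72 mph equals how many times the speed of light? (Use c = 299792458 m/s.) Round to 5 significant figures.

1.4505 × 10^-6 c

1 mile per hour = 1.49116 × 10^-9 times the speed of light.
So 972.72 × 1.49116 × 10^-9 ≈ 1.4505 × 10^-6 c.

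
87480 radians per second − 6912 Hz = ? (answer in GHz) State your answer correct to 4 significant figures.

87480 rad/s = 1.39229 × 10^-5 GHz and 6912 Hz = 6.91200 × 10^-6 GHz.
1.39229 × 10^-5 − 6.91200 × 10^-6 ≈ 7.011 × 10^-6 GHz.

7.011 × 10^-6 gigahertz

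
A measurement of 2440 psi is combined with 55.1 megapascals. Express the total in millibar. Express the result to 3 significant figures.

719000 mbar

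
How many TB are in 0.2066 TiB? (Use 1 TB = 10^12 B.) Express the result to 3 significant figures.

1 tebibyte = 1.09951 TB.
Then 0.2066 × 1.09951 ≈ 0.227 TB.

0.227 terabytes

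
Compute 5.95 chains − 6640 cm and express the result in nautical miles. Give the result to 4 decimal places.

5.95 chain = 0.0646301 nmi and 6640 cm = 0.0358531 nmi.
0.0646301 − 0.0358531 ≈ 0.0288 nmi.

0.0288 nmi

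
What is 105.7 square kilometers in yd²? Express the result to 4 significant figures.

1 square kilometer = 1.19599e+6 square yards.
105.7 × 1.19599e+6 ≈ 1.264e+8 yd².

1.264e+8 yd²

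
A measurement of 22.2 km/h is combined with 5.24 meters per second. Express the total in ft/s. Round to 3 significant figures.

22.2 km/h = 20.2318 ft/s and 5.24 m/s = 17.1916 ft/s.
20.2318 + 17.1916 ≈ 37.4 ft/s.

37.4 ft/s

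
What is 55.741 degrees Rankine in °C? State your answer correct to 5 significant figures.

°R = (°C + 273.15) × 9/5.
Applying the formula gives -242.18 °C.

-242.18 °C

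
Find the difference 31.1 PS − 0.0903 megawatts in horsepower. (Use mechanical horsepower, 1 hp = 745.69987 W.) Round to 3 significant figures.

-90.4 hp

31.1 PS = 30.6746 hp and 0.0903 MW = 121.094 hp.
30.6746 − 121.094 ≈ -90.4 hp.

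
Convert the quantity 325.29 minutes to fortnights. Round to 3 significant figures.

0.0161 fortnights

1 minute = 4.96032e-5 fortnight.
So 325.29 × 4.96032e-5 ≈ 0.0161 fortnight.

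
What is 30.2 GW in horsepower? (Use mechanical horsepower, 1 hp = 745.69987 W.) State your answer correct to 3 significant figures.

1 GW = 1.34102e+6 hp.
So 30.2 × 1.34102e+6 ≈ 4.05e+7 hp.

4.05e+7 horsepower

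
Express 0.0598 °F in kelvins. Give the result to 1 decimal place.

K = (°F + 459.67) × 5/9.
Applying the formula gives 255.4 K.

255.4 K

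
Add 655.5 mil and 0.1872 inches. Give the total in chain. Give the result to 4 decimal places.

655.5 mil = 0.000827652 chain and 0.1872 in = 0.000236364 chain.
0.000827652 + 0.000236364 ≈ 0.0011 chain.

0.0011 chain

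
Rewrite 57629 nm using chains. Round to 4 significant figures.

1 nanometer = 4.97097e-11 chains.
57629 × 4.97097e-11 ≈ 2.865e-6 chain.

2.865e-6 chains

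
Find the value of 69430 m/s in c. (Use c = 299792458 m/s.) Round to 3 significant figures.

1 m/s = 3.33564 × 10^-9 c.
Then 69430 × 3.33564 × 10^-9 ≈ 0.000232 c.

0.000232 times the speed of light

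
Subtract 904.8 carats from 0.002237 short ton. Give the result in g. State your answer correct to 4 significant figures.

1848 g

0.002237 short ton = 2029.37 g and 904.8 ct = 180.960 g.
2029.37 − 180.960 ≈ 1848 g.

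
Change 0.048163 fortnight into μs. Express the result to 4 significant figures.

5.826 × 10^10 μs

1 fortnight = 1.20960 × 10^12 μs.
0.048163 × 1.20960 × 10^12 ≈ 5.826 × 10^10 μs.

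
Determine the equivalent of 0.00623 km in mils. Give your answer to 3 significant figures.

1 km = 3.93701 × 10^7 mils.
Thus 0.00623 × 3.93701 × 10^7 ≈ 245000 mil.

245000 mil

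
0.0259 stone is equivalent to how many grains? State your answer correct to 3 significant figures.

2540 gr

1 st = 98000.0 gr.
0.0259 × 98000.0 ≈ 2540 gr.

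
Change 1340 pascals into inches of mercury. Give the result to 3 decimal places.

1 pascal = 0.000295300 inHg.
1340 × 0.000295300 ≈ 0.396 inHg.

0.396 inches of mercury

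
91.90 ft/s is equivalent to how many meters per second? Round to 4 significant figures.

1 foot per second = 0.304800 m/s.
Thus 91.90 × 0.304800 ≈ 28.01 m/s.

28.01 meters per second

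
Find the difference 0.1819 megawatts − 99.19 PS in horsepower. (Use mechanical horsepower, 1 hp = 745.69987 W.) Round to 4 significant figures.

146.1 horsepower

0.1819 MW = 243.932 hp and 99.19 PS = 97.8331 hp.
243.932 − 97.8331 ≈ 146.1 hp.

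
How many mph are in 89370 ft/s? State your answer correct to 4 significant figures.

60930 miles per hour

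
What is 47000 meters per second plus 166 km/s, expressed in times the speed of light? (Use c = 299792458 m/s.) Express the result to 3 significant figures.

47000 m/s = 0.000156775 c and 166 km/s = 0.000553716 c.
0.000156775 + 0.000553716 ≈ 0.000710 c.

0.000710 times the speed of light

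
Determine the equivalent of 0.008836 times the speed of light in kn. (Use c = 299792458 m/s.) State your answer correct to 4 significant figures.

1 c = 5.82750 × 10^8 kn.
So 0.008836 × 5.82750 × 10^8 ≈ 5.149 × 10^6 kn.

5.149 × 10^6 kn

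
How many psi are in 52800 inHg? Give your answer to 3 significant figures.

1 inch of mercury = 0.491154 psi.
Then 52800 × 0.491154 ≈ 25900 psi.

25900 psi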